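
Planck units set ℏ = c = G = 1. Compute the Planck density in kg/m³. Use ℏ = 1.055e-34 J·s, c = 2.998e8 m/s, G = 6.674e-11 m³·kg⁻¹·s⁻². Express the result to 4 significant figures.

5.154e96 kg/m³

From ℏ = c = G = 1 the density scale is ρ_P = c⁵/(ℏG²).
  = 2.422e42 / 4.699e-55
  = 5.154e96 kg/m³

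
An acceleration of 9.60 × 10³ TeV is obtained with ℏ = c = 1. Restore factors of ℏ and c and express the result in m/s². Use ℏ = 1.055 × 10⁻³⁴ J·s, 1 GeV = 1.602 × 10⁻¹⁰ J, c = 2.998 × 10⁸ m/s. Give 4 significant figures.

4.370 × 10³⁹ m/s²

Acceleration is [L]/[T]² = c·[E]/ℏ.
1 GeV → c/ℏ × (1 GeV in J) = 4.552 × 10³² m/s².
Convert the energy scale: 9.60 × 10³ TeV = 9.60 × 10⁶ GeV.
Result: 9.60 × 10⁶ × 4.552 × 10³² = 4.370 × 10³⁹ m/s².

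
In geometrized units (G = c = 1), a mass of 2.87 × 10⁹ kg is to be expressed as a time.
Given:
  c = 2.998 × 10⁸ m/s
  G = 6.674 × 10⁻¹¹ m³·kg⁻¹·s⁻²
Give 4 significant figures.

7.108 × 10⁻²⁷ s

Mass → time via G/c³.
2.87 × 10⁹ kg × (G/c³) = 7.108 × 10⁻²⁷ s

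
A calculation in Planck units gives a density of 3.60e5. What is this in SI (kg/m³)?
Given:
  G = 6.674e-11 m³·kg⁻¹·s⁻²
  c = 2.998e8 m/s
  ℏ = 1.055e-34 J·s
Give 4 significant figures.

1.855e102 kg/m³

One Planck density: ρ_P = c⁵/(ℏG²) = 5.154e96 kg/m³.
3.60e5 × 5.154e96 kg/m³ = 1.855e102 kg/m³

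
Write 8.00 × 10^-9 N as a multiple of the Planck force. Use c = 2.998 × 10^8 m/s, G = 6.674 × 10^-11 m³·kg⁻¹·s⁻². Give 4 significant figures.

Planck force: F_P = c⁴/G = 1.210 × 10^44 N.
8.00 × 10^-9 / 1.210 × 10^44 = 6.609 × 10^-53

6.609 × 10^-53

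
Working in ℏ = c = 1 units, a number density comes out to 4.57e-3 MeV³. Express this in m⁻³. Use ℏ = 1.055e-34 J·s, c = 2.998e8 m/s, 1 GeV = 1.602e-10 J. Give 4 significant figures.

Number density is [L]⁻³ = [E]³/(ℏc)³.
1 GeV³ → 1/(ℏc)³ × (1 GeV in J)³ = 1.299e47 m⁻³.
Convert the energy scale: 4.57e-3 MeV³ = 4.57e-12 GeV³.
Result: 4.57e-12 × 1.299e47 = 5.938e35 m⁻³.

5.938e35 m⁻³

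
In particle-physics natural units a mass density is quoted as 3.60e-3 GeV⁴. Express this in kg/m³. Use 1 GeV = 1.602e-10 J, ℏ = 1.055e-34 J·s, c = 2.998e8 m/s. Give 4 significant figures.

8.338e17 kg/m³

Mass density is [E]/(c²[L]³) = [E]⁴/(ℏ³c⁵).
1 GeV⁴ → 1/(ℏ³c⁵) × (1 GeV in J)⁴ = 2.316e20 kg/m³.
Result: 3.60e-3 × 2.316e20 = 8.338e17 kg/m³.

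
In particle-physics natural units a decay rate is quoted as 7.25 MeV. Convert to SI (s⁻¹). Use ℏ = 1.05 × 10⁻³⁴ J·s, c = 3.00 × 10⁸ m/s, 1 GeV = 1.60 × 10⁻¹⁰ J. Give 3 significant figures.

1.10 × 10²² s⁻¹

A rate is [E]/ℏ; divide by ℏ.
1 GeV → 1/ℏ × (1 GeV in J) = 1.52 × 10²⁴ s⁻¹.
Convert the energy scale: 7.25 MeV = 7.25 × 10⁻³ GeV.
Result: 7.25 × 10⁻³ × 1.52 × 10²⁴ = 1.10 × 10²² s⁻¹.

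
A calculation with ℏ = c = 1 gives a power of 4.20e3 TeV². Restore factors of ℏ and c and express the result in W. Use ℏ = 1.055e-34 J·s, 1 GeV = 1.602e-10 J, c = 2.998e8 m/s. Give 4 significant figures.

1.022e24 W

Power is [E]/[T] = [E]²/ℏ.
1 GeV² → 1/ℏ × (1 GeV in J)² = 2.433e14 W.
Convert the energy scale: 4.20e3 TeV² = 4.20e9 GeV².
Result: 4.20e9 × 2.433e14 = 1.022e24 W.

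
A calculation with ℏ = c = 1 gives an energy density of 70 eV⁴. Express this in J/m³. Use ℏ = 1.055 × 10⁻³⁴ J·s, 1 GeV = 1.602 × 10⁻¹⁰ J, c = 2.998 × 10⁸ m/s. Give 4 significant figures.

[E]/[L]³ = [E]⁴/(ℏc)³; restore (ℏc)⁻³.
1 GeV⁴ → 1/(ℏc)³ × (1 GeV in J)⁴ = 2.082 × 10³⁷ J/m³.
Convert the energy scale: 70 eV⁴ = 7.00 × 10⁻³⁵ GeV⁴.
Result: 7.00 × 10⁻³⁵ × 2.082 × 10³⁷ = 1.457 × 10³ J/m³.

1.457 × 10³ J/m³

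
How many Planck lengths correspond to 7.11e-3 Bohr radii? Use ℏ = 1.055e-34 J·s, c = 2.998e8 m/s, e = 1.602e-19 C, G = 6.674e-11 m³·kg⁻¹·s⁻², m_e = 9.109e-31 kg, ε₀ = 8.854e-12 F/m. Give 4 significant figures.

Bohr radius: a₀ = 4πε₀ℏ²/(m_e e²) = 5.297e-11 m
Planck length: ℓ_P = √(ℏG/c³) = 1.616e-35 m
7.11e-3 × 5.297e-11 / 1.616e-35 = 2.330e22

2.330e22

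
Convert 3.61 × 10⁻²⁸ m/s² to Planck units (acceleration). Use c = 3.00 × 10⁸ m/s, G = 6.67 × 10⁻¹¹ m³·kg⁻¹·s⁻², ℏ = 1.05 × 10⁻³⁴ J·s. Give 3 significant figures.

Planck acceleration: a_P = √(c⁷/(ℏG)) = 5.59 × 10⁵¹ m/s².
3.61 × 10⁻²⁸ / 5.59 × 10⁵¹ = 6.46 × 10⁻⁸⁰

6.46 × 10⁻⁸⁰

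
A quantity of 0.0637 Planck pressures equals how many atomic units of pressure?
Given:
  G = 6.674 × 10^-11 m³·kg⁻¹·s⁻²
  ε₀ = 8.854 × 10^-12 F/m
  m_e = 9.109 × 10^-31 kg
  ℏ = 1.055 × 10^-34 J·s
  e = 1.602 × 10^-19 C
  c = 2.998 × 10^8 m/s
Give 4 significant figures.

Planck pressure: p_P = c⁷/(ℏG²) = 4.632 × 10^113 Pa
atomic unit of pressure: P_au = E_h/a₀³ = m_e⁴e¹⁰/((4πε₀)⁵ℏ⁸) = 2.929 × 10^13 Pa
0.0637 × 4.632 × 10^113 / 2.929 × 10^13 = 1.007 × 10^99

1.007 × 10^99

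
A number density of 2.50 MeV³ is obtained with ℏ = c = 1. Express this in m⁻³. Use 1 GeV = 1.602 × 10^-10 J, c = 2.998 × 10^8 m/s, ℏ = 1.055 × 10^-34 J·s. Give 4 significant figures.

Number density is [L]⁻³ = [E]³/(ℏc)³.
1 GeV³ → 1/(ℏc)³ × (1 GeV in J)³ = 1.299 × 10^47 m⁻³.
Convert the energy scale: 2.50 MeV³ = 2.50 × 10^-9 GeV³.
Result: 2.50 × 10^-9 × 1.299 × 10^47 = 3.248 × 10^38 m⁻³.

3.248 × 10^38 m⁻³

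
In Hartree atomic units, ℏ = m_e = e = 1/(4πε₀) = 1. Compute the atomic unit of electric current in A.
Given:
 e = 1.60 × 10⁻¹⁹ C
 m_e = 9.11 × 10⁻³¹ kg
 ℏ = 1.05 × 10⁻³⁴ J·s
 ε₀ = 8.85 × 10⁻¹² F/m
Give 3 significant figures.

6.67 × 10⁻³ A

The unique combination of the constants set to 1 with dimensions of current is I_au = e E_h/ℏ = m_e e⁵/((4πε₀)²ℏ³).
E_h = 4.38 × 10⁻¹⁸ J
e·E_h/ℏ = 6.67 × 10⁻³ A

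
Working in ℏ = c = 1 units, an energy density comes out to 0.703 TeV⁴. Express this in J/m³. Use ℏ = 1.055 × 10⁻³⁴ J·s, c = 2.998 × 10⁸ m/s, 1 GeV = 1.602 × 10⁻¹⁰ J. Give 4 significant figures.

[E]/[L]³ = [E]⁴/(ℏc)³; restore (ℏc)⁻³.
1 GeV⁴ → 1/(ℏc)³ × (1 GeV in J)⁴ = 2.082 × 10³⁷ J/m³.
Convert the energy scale: 0.703 TeV⁴ = 7.03 × 10¹¹ GeV⁴.
Result: 7.03 × 10¹¹ × 2.082 × 10³⁷ = 1.463 × 10⁴⁹ J/m³.

1.463 × 10⁴⁹ J/m³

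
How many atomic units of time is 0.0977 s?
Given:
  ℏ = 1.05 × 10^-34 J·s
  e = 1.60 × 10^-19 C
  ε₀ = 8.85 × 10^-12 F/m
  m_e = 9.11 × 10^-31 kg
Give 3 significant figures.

4.07 × 10^15

atomic unit of time: τ_au = (4πε₀)²ℏ³/(m_e e⁴) = 2.40 × 10^-17 s.
0.0977 / 2.40 × 10^-17 = 4.07 × 10^15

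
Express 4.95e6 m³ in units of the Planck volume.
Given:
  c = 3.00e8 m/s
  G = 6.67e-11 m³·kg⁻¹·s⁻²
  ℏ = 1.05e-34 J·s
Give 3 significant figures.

Planck volume: V_P = (ℏG/c³)^(3/2) = 4.18e-105 m³.
4.95e6 / 4.18e-105 = 1.18e111

1.18e111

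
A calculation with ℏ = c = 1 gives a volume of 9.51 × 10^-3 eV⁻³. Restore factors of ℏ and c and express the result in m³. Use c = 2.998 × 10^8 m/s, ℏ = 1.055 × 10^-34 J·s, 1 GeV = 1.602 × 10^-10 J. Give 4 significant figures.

7.319 × 10^-23 m³

Volume is [L]³ = [E]⁻³·(ℏc)³.
1 GeV⁻³ → (ℏc)³ × (1 GeV in J)⁻³ = 7.696 × 10^-48 m³.
Convert the energy scale: 9.51 × 10^-3 eV⁻³ = 9.51 × 10^24 GeV⁻³.
Result: 9.51 × 10^24 × 7.696 × 10^-48 = 7.319 × 10^-23 m³.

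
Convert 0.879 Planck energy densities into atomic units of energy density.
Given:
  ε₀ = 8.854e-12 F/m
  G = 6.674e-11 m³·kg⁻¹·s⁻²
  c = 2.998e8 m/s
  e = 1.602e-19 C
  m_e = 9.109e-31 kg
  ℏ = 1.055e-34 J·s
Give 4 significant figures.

Planck energy density: u_P = c⁷/(ℏG²) = 4.632e113 J/m³
atomic unit of energy density: u_au = E_h/a₀³ = m_e⁴e¹⁰/((4πε₀)⁵ℏ⁸) = 2.929e13 J/m³
0.879 × 4.632e113 / 2.929e13 = 1.390e100

1.390e100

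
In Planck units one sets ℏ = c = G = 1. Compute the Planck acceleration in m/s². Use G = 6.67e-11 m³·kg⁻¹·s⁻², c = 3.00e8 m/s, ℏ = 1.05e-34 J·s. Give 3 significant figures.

a_P = √(c⁷/(ℏG))
  = √(3.12e103)
  = 5.59e51 m/s²

5.59e51 m/s²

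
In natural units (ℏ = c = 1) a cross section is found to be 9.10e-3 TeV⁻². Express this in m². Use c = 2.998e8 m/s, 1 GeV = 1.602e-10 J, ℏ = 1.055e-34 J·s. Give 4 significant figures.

Area is [L]² = [E]⁻²·(ℏc)²; restore (ℏc)².
1 GeV⁻² → (ℏc)² × (1 GeV in J)⁻² = 3.898e-32 m².
Convert the energy scale: 9.10e-3 TeV⁻² = 9.10e-9 GeV⁻².
Result: 9.10e-9 × 3.898e-32 = 3.547e-40 m².

3.547e-40 m²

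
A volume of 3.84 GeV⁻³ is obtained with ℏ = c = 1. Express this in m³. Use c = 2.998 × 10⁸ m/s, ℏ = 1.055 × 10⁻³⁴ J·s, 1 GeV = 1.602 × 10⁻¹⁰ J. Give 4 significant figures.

2.955 × 10⁻⁴⁷ m³

Volume is [L]³ = [E]⁻³·(ℏc)³.
1 GeV⁻³ → (ℏc)³ × (1 GeV in J)⁻³ = 7.696 × 10⁻⁴⁸ m³.
Result: 3.84 × 7.696 × 10⁻⁴⁸ = 2.955 × 10⁻⁴⁷ m³.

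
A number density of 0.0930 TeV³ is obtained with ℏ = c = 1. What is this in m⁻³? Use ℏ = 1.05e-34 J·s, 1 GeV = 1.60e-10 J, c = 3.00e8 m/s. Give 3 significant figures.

1.22e55 m⁻³

Number density is [L]⁻³ = [E]³/(ℏc)³.
1 GeV³ → 1/(ℏc)³ × (1 GeV in J)³ = 1.31e47 m⁻³.
Convert the energy scale: 0.0930 TeV³ = 9.30e7 GeV³.
Result: 9.30e7 × 1.31e47 = 1.22e55 m⁻³.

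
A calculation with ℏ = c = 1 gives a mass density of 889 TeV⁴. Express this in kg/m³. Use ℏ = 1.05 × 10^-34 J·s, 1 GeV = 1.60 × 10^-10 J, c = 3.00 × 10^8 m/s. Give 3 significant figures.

2.07 × 10^35 kg/m³

Mass density is [E]/(c²[L]³) = [E]⁴/(ℏ³c⁵).
1 GeV⁴ → 1/(ℏ³c⁵) × (1 GeV in J)⁴ = 2.33 × 10^20 kg/m³.
Convert the energy scale: 889 TeV⁴ = 8.89 × 10^14 GeV⁴.
Result: 8.89 × 10^14 × 2.33 × 10^20 = 2.07 × 10^35 kg/m³.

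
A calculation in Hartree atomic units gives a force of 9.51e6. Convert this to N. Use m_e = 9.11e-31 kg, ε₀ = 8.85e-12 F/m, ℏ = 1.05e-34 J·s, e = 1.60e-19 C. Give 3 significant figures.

One atomic unit of force: F_au = E_h/a₀ = m_e²e⁶/((4πε₀)³ℏ⁴) = 8.33e-8 N.
9.51e6 × 8.33e-8 N = 0.792 N

0.792 N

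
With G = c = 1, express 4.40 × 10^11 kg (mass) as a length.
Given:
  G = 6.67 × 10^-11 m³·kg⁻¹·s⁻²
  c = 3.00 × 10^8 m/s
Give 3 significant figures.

In G = c = 1 units mass has dimensions of length; the conversion factor is G/c².
4.40 × 10^11 kg × (G/c²) = 3.26 × 10^-16 m

3.26 × 10^-16 m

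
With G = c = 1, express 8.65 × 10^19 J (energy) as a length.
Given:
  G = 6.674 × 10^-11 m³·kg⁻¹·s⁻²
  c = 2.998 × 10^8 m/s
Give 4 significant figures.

7.146 × 10^-25 m

Energy → length via G/c⁴.
8.65 × 10^19 J × (G/c⁴) = 7.146 × 10^-25 m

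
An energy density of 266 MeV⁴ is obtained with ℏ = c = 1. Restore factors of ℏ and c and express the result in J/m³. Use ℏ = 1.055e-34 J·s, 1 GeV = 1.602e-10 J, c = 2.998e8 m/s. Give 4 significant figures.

5.537e27 J/m³

[E]/[L]³ = [E]⁴/(ℏc)³; restore (ℏc)⁻³.
1 GeV⁴ → 1/(ℏc)³ × (1 GeV in J)⁴ = 2.082e37 J/m³.
Convert the energy scale: 266 MeV⁴ = 2.66e-10 GeV⁴.
Result: 2.66e-10 × 2.082e37 = 5.537e27 J/m³.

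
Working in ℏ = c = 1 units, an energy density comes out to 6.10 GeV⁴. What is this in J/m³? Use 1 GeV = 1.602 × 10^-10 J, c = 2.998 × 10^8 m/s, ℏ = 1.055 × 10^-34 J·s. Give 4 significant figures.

1.270 × 10^38 J/m³

[E]/[L]³ = [E]⁴/(ℏc)³; restore (ℏc)⁻³.
1 GeV⁴ → 1/(ℏc)³ × (1 GeV in J)⁴ = 2.082 × 10^37 J/m³.
Result: 6.10 × 2.082 × 10^37 = 1.270 × 10^38 J/m³.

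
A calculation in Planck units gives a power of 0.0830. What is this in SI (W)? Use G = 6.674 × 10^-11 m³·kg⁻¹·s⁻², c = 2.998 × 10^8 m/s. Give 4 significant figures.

3.012 × 10^51 W

One Planck power: P_P = c⁵/G = 3.629 × 10^52 W.
0.0830 × 3.629 × 10^52 W = 3.012 × 10^51 W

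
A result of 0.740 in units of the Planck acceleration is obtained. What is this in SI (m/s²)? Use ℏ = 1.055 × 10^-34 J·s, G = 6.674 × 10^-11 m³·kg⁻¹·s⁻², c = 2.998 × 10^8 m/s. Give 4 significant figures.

One Planck acceleration: a_P = √(c⁷/(ℏG)) = 5.560 × 10^51 m/s².
0.740 × 5.560 × 10^51 m/s² = 4.115 × 10^51 m/s²

4.115 × 10^51 m/s²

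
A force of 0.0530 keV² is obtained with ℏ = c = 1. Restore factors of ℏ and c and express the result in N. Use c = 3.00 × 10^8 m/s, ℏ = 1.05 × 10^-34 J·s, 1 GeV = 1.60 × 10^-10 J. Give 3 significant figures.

Force is [E]/[L] = [E]²/(ℏc); restore (ℏc)⁻¹.
1 GeV² → 1/(ℏc) × (1 GeV in J)² = 8.13 × 10^5 N.
Convert the energy scale: 0.0530 keV² = 5.30 × 10^-14 GeV².
Result: 5.30 × 10^-14 × 8.13 × 10^5 = 4.31 × 10^-8 N.

4.31 × 10^-8 N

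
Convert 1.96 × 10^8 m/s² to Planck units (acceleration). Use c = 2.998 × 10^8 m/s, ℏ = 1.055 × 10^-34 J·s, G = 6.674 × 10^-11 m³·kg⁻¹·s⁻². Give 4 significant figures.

3.525 × 10^-44

Planck acceleration: a_P = √(c⁷/(ℏG)) = 5.560 × 10^51 m/s².
1.96 × 10^8 / 5.560 × 10^51 = 3.525 × 10^-44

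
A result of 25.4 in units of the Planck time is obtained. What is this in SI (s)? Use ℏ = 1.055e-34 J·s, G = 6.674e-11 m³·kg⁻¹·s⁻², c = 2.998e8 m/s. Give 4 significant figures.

One Planck time: t_P = √(ℏG/c⁵) = 5.392e-44 s.
25.4 × 5.392e-44 s = 1.370e-42 s

1.370e-42 s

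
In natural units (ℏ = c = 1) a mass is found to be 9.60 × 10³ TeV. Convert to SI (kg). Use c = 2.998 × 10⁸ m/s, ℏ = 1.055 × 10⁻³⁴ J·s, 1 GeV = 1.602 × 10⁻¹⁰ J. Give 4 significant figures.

1.711 × 10⁻²⁰ kg

Mass is [E]/c²; divide by c².
1 GeV → 1/c² × (1 GeV in J) = 1.782 × 10⁻²⁷ kg.
Convert the energy scale: 9.60 × 10³ TeV = 9.60 × 10⁶ GeV.
Result: 9.60 × 10⁶ × 1.782 × 10⁻²⁷ = 1.711 × 10⁻²⁰ kg.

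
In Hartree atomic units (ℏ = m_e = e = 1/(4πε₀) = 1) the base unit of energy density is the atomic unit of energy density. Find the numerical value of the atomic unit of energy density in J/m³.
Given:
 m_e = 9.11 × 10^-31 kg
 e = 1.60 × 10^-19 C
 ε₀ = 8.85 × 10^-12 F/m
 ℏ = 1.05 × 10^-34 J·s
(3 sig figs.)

3.01 × 10^13 J/m³

u_au = E_h/a₀³ = m_e⁴e¹⁰/((4πε₀)⁵ℏ⁸)
E_h = 4.38 × 10^-18 J
a₀ = 5.26 × 10^-11 m
E_h/a₀³ = 3.01 × 10^13 J/m³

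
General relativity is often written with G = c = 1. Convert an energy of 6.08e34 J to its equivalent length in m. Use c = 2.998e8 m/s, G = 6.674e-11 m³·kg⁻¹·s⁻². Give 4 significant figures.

5.023e-10 m

Energy → length via G/c⁴.
6.08e34 J × (G/c⁴) = 5.023e-10 m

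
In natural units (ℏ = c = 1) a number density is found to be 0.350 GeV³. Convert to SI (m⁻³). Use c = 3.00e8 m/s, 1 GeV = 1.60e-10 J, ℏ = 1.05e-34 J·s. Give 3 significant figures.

4.59e46 m⁻³

Number density is [L]⁻³ = [E]³/(ℏc)³.
1 GeV³ → 1/(ℏc)³ × (1 GeV in J)³ = 1.31e47 m⁻³.
Result: 0.350 × 1.31e47 = 4.59e46 m⁻³.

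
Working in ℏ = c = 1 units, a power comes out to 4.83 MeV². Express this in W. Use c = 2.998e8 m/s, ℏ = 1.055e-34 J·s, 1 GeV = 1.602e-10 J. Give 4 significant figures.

Power is [E]/[T] = [E]²/ℏ.
1 GeV² → 1/ℏ × (1 GeV in J)² = 2.433e14 W.
Convert the energy scale: 4.83 MeV² = 4.83e-6 GeV².
Result: 4.83e-6 × 2.433e14 = 1.175e9 W.

1.175e9 W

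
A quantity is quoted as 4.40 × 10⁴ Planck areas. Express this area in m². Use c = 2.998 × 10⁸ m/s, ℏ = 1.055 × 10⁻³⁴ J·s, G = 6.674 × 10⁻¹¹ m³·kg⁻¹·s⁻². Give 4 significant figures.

1.150 × 10⁻⁶⁵ m²

One Planck area: A_P = ℏG/c³ = 2.613 × 10⁻⁷⁰ m².
4.40 × 10⁴ × 2.613 × 10⁻⁷⁰ m² = 1.150 × 10⁻⁶⁵ m²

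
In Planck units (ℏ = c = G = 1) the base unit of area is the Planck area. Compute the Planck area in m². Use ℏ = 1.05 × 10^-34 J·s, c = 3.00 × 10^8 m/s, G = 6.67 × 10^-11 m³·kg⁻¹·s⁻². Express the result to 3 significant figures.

A_P = ℏG/c³
  = 7.00 × 10^-45 / 2.70 × 10^25
  = 2.59 × 10^-70 m²

2.59 × 10^-70 m²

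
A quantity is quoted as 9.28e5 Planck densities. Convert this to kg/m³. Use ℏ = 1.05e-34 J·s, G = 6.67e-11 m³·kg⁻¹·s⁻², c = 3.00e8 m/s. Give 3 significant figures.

One Planck density: ρ_P = c⁵/(ℏG²) = 5.20e96 kg/m³.
9.28e5 × 5.20e96 kg/m³ = 4.83e102 kg/m³

4.83e102 kg/m³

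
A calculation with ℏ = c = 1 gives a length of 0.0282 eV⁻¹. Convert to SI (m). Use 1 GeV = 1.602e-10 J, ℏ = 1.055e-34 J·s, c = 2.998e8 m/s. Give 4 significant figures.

A length is [E]⁻¹ in ℏ=c=1; restore one factor of ℏc.
1 GeV⁻¹ → ℏc × (1 GeV in J)⁻¹ = 1.974e-16 m.
Convert the energy scale: 0.0282 eV⁻¹ = 2.82e7 GeV⁻¹.
Result: 2.82e7 × 1.974e-16 = 5.568e-9 m.

5.568e-9 m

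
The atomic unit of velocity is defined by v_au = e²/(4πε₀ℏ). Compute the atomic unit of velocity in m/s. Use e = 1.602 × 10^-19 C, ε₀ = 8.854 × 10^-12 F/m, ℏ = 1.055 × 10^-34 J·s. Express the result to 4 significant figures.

v_au = e²/(4πε₀ℏ)
  = 2.566 × 10^-38 / 1.174 × 10^-44
  = 2.186 × 10^6 m/s

2.186 × 10^6 m/s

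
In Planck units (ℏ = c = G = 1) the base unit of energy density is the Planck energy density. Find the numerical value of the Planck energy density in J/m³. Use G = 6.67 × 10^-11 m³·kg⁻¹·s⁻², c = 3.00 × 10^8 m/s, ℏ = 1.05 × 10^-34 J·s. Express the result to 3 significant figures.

4.68 × 10^113 J/m³

u_P = c⁷/(ℏG²)
  = 2.19 × 10^59 / 4.67 × 10^-55
  = 4.68 × 10^113 J/m³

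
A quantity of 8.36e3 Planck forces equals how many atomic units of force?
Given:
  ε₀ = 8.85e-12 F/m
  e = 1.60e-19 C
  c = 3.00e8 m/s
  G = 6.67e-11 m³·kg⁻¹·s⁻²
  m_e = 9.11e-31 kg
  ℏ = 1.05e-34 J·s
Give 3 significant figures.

Planck force: F_P = c⁴/G = 1.21e44 N
atomic unit of force: F_au = E_h/a₀ = m_e²e⁶/((4πε₀)³ℏ⁴) = 8.33e-8 N
8.36e3 × 1.21e44 / 8.33e-8 = 1.22e55

1.22e55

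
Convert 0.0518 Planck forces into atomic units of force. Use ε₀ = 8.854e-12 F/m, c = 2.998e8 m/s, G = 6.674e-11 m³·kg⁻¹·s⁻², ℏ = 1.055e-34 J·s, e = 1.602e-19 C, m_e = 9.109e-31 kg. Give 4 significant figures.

7.628e49

Planck force: F_P = c⁴/G = 1.210e44 N
atomic unit of force: F_au = E_h/a₀ = m_e²e⁶/((4πε₀)³ℏ⁴) = 8.220e-8 N
0.0518 × 1.210e44 / 8.220e-8 = 7.628e49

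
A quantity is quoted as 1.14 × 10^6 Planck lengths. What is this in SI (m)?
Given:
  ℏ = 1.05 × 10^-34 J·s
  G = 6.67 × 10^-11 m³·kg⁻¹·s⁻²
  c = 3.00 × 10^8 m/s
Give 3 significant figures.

One Planck length: ℓ_P = √(ℏG/c³) = 1.61 × 10^-35 m.
1.14 × 10^6 × 1.61 × 10^-35 m = 1.84 × 10^-29 m

1.84 × 10^-29 m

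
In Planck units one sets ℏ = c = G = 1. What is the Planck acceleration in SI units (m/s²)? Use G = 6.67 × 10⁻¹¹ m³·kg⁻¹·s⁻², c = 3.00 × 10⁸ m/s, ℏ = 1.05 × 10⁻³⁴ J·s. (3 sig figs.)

5.59 × 10⁵¹ m/s²

a_P = √(c⁷/(ℏG))
  = √(3.12 × 10¹⁰³)
  = 5.59 × 10⁵¹ m/s²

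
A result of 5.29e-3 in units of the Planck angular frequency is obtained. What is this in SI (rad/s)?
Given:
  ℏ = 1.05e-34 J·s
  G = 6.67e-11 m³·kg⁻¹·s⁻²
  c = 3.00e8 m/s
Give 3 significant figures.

9.85e40 rad/s

One Planck angular frequency: ω_P = √(c⁵/(ℏG)) = 1.86e43 rad/s.
5.29e-3 × 1.86e43 rad/s = 9.85e40 rad/s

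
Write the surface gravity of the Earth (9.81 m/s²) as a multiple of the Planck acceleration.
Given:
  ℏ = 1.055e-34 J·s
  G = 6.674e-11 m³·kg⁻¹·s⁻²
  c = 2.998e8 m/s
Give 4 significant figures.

1.764e-51

Planck acceleration: a_P = √(c⁷/(ℏG)) = 5.560e51 m/s².
9.81 / 5.560e51 = 1.764e-51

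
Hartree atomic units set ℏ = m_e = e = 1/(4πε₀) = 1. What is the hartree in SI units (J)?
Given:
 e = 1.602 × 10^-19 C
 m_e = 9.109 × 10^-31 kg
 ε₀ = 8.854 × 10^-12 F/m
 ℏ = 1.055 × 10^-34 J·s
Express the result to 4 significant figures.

From ℏ = m_e = e = 1/(4πε₀) = 1 the energy scale is E_h = m_e e⁴/(4πε₀ℏ)².
  = 6.000 × 10^-106 / 1.378 × 10^-88
  = 4.354 × 10^-18 J

4.354 × 10^-18 J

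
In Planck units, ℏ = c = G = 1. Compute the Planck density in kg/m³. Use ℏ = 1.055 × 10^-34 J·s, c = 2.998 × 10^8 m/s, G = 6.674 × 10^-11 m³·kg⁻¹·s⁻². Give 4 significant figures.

5.154 × 10^96 kg/m³

The unique combination of the constants set to 1 with dimensions of density is ρ_P = c⁵/(ℏG²).
  = 2.422 × 10^42 / 4.699 × 10^-55
  = 5.154 × 10^96 kg/m³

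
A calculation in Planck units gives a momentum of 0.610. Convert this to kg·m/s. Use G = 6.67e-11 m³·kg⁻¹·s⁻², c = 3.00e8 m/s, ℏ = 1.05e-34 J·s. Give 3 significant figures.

3.98 kg·m/s

One Planck momentum: p_P = √(ℏc³/G) = 6.52 kg·m/s.
0.610 × 6.52 kg·m/s = 3.98 kg·m/s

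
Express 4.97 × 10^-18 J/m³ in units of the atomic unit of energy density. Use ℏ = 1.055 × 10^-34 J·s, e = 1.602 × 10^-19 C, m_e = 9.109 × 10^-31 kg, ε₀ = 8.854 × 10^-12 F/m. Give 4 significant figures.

atomic unit of energy density: u_au = E_h/a₀³ = m_e⁴e¹⁰/((4πε₀)⁵ℏ⁸) = 2.929 × 10^13 J/m³.
4.97 × 10^-18 / 2.929 × 10^13 = 1.697 × 10^-31

1.697 × 10^-31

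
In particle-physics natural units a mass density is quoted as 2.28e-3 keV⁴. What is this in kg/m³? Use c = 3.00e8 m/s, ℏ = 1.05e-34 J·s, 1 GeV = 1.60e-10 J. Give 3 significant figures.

5.31e-7 kg/m³

Mass density is [E]/(c²[L]³) = [E]⁴/(ℏ³c⁵).
1 GeV⁴ → 1/(ℏ³c⁵) × (1 GeV in J)⁴ = 2.33e20 kg/m³.
Convert the energy scale: 2.28e-3 keV⁴ = 2.28e-27 GeV⁴.
Result: 2.28e-27 × 2.33e20 = 5.31e-7 kg/m³.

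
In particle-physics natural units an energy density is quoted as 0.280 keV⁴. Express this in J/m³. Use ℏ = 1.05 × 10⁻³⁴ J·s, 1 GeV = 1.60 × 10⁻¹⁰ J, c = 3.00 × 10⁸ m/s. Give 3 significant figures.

[E]/[L]³ = [E]⁴/(ℏc)³; restore (ℏc)⁻³.
1 GeV⁴ → 1/(ℏc)³ × (1 GeV in J)⁴ = 2.10 × 10³⁷ J/m³.
Convert the energy scale: 0.280 keV⁴ = 2.80 × 10⁻²⁵ GeV⁴.
Result: 2.80 × 10⁻²⁵ × 2.10 × 10³⁷ = 5.87 × 10¹² J/m³.

5.87 × 10¹² J/m³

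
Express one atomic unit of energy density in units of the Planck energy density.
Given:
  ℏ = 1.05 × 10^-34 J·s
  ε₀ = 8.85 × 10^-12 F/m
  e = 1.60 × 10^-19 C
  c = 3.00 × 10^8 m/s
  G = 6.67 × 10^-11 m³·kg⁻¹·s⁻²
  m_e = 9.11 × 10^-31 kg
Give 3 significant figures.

6.44 × 10^-101

atomic unit of energy density: u_au = E_h/a₀³ = m_e⁴e¹⁰/((4πε₀)⁵ℏ⁸) = 3.01 × 10^13 J/m³
Planck energy density: u_P = c⁷/(ℏG²) = 4.68 × 10^113 J/m³
ratio = 3.01 × 10^13 / 4.68 × 10^113 = 6.44 × 10^-101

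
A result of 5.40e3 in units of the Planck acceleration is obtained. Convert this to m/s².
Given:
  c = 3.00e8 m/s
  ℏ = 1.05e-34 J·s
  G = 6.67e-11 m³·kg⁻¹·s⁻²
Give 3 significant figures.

3.02e55 m/s²

One Planck acceleration: a_P = √(c⁷/(ℏG)) = 5.59e51 m/s².
5.40e3 × 5.59e51 m/s² = 3.02e55 m/s²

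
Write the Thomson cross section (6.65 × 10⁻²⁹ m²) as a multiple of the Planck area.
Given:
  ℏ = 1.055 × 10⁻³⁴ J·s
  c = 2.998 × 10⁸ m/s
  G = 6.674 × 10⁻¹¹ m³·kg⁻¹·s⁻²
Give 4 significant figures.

2.545 × 10⁴¹

Planck area: A_P = ℏG/c³ = 2.613 × 10⁻⁷⁰ m².
6.65 × 10⁻²⁹ / 2.613 × 10⁻⁷⁰ = 2.545 × 10⁴¹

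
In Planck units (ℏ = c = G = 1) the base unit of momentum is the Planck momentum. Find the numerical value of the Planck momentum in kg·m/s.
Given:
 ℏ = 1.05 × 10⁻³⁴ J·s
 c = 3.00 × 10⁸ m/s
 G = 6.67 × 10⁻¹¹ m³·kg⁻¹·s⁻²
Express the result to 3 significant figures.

6.52 kg·m/s

p_P = √(ℏc³/G)
  = √(42.5)
  = 6.52 kg·m/s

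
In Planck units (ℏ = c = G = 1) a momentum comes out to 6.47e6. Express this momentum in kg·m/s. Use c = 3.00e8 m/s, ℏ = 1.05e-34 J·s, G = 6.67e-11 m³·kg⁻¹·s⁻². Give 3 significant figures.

4.22e7 kg·m/s

One Planck momentum: p_P = √(ℏc³/G) = 6.52 kg·m/s.
6.47e6 × 6.52 kg·m/s = 4.22e7 kg·m/s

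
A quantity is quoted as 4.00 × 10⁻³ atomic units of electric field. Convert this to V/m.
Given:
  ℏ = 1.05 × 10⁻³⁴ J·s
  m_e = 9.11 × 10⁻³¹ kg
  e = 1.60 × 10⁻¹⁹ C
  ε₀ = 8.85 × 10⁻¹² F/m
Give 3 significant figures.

One atomic unit of electric field: E_au = E_h/(e a₀) = m_e²e⁵/((4πε₀)³ℏ⁴) = 5.20 × 10¹¹ V/m.
4.00 × 10⁻³ × 5.20 × 10¹¹ V/m = 2.08 × 10⁹ V/m

2.08 × 10⁹ V/m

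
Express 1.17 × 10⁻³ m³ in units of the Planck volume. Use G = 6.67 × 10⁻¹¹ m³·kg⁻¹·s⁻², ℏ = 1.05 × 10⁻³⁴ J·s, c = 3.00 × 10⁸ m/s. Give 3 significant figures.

2.80 × 10¹⁰¹

Planck volume: V_P = (ℏG/c³)^(3/2) = 4.18 × 10⁻¹⁰⁵ m³.
1.17 × 10⁻³ / 4.18 × 10⁻¹⁰⁵ = 2.80 × 10¹⁰¹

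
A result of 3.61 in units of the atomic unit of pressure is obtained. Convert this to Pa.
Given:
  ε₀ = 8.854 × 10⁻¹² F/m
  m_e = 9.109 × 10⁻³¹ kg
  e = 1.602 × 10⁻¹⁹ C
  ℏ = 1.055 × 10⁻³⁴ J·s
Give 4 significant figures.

1.057 × 10¹⁴ Pa

One atomic unit of pressure: P_au = E_h/a₀³ = m_e⁴e¹⁰/((4πε₀)⁵ℏ⁸) = 2.929 × 10¹³ Pa.
3.61 × 2.929 × 10¹³ Pa = 1.057 × 10¹⁴ Pa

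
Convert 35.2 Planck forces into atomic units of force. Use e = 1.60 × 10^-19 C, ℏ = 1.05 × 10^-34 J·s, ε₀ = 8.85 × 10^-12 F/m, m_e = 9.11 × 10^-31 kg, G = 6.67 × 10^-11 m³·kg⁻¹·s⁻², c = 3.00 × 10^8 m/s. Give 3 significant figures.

Planck force: F_P = c⁴/G = 1.21 × 10^44 N
atomic unit of force: F_au = E_h/a₀ = m_e²e⁶/((4πε₀)³ℏ⁴) = 8.33 × 10^-8 N
35.2 × 1.21 × 10^44 / 8.33 × 10^-8 = 5.13 × 10^52

5.13 × 10^52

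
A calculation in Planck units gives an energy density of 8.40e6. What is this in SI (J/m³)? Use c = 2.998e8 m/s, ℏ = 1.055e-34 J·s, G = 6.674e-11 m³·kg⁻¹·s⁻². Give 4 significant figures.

One Planck energy density: u_P = c⁷/(ℏG²) = 4.632e113 J/m³.
8.40e6 × 4.632e113 J/m³ = 3.891e120 J/m³

3.891e120 J/m³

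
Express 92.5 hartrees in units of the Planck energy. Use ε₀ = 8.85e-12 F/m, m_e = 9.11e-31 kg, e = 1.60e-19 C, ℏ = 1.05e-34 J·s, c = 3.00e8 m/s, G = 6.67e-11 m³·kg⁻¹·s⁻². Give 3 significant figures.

hartree: E_h = m_e e⁴/(4πε₀ℏ)² = 4.38e-18 J
Planck energy: E_P = √(ℏc⁵/G) = 1.96e9 J
92.5 × 4.38e-18 / 1.96e9 = 2.07e-25

2.07e-25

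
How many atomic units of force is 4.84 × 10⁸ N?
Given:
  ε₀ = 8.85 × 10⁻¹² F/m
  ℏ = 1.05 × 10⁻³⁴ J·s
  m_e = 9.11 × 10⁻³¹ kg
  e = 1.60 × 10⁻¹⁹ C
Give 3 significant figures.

atomic unit of force: F_au = E_h/a₀ = m_e²e⁶/((4πε₀)³ℏ⁴) = 8.33 × 10⁻⁸ N.
4.84 × 10⁸ / 8.33 × 10⁻⁸ = 5.81 × 10¹⁵

5.81 × 10¹⁵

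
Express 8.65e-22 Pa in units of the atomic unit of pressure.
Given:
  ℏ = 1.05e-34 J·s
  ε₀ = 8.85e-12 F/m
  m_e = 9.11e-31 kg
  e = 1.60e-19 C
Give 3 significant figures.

2.87e-35

atomic unit of pressure: P_au = E_h/a₀³ = m_e⁴e¹⁰/((4πε₀)⁵ℏ⁸) = 3.01e13 Pa.
8.65e-22 / 3.01e13 = 2.87e-35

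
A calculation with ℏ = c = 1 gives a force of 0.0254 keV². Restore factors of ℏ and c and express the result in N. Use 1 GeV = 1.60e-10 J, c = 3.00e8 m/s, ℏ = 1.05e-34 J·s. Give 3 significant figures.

2.06e-8 N

Force is [E]/[L] = [E]²/(ℏc); restore (ℏc)⁻¹.
1 GeV² → 1/(ℏc) × (1 GeV in J)² = 8.13e5 N.
Convert the energy scale: 0.0254 keV² = 2.54e-14 GeV².
Result: 2.54e-14 × 8.13e5 = 2.06e-8 N.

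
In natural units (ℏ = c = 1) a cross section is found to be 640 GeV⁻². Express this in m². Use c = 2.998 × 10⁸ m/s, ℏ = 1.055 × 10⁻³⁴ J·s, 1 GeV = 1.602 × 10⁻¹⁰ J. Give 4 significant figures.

Area is [L]² = [E]⁻²·(ℏc)²; restore (ℏc)².
1 GeV⁻² → (ℏc)² × (1 GeV in J)⁻² = 3.898 × 10⁻³² m².
Result: 640 × 3.898 × 10⁻³² = 2.495 × 10⁻²⁹ m².

2.495 × 10⁻²⁹ m²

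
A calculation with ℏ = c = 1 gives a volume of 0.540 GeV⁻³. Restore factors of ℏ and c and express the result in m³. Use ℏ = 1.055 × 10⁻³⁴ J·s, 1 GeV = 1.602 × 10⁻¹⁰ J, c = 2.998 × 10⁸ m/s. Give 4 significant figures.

Volume is [L]³ = [E]⁻³·(ℏc)³.
1 GeV⁻³ → (ℏc)³ × (1 GeV in J)⁻³ = 7.696 × 10⁻⁴⁸ m³.
Result: 0.540 × 7.696 × 10⁻⁴⁸ = 4.156 × 10⁻⁴⁸ m³.

4.156 × 10⁻⁴⁸ m³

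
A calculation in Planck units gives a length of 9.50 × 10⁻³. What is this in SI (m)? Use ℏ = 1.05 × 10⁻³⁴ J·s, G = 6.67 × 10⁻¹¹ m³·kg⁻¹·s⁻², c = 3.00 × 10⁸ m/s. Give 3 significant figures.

1.53 × 10⁻³⁷ m

One Planck length: ℓ_P = √(ℏG/c³) = 1.61 × 10⁻³⁵ m.
9.50 × 10⁻³ × 1.61 × 10⁻³⁵ m = 1.53 × 10⁻³⁷ m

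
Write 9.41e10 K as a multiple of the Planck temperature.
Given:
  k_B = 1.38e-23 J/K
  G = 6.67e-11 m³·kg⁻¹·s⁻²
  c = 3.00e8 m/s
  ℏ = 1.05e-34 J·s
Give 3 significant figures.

6.64e-22

Planck temperature: T_P = √(ℏc⁵/G) / k_B = 1.42e32 K.
9.41e10 / 1.42e32 = 6.64e-22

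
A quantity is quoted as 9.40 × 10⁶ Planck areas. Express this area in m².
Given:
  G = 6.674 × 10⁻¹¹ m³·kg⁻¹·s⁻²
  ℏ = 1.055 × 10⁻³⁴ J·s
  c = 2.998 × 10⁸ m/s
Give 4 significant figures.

2.456 × 10⁻⁶³ m²

One Planck area: A_P = ℏG/c³ = 2.613 × 10⁻⁷⁰ m².
9.40 × 10⁶ × 2.613 × 10⁻⁷⁰ m² = 2.456 × 10⁻⁶³ m²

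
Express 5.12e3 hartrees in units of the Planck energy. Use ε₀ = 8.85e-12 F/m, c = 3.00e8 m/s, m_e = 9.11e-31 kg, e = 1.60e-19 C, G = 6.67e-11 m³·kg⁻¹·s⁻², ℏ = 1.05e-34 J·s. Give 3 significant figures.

hartree: E_h = m_e e⁴/(4πε₀ℏ)² = 4.38e-18 J
Planck energy: E_P = √(ℏc⁵/G) = 1.96e9 J
5.12e3 × 4.38e-18 / 1.96e9 = 1.15e-23

1.15e-23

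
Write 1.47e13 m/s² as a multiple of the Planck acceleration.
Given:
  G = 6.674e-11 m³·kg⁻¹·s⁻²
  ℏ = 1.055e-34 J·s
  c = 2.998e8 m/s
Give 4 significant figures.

2.644e-39

Planck acceleration: a_P = √(c⁷/(ℏG)) = 5.560e51 m/s².
1.47e13 / 5.560e51 = 2.644e-39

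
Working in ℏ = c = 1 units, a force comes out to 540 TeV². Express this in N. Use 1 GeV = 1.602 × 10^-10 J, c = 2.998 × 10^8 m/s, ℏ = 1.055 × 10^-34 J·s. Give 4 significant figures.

Force is [E]/[L] = [E]²/(ℏc); restore (ℏc)⁻¹.
1 GeV² → 1/(ℏc) × (1 GeV in J)² = 8.114 × 10^5 N.
Convert the energy scale: 540 TeV² = 5.40 × 10^8 GeV².
Result: 5.40 × 10^8 × 8.114 × 10^5 = 4.382 × 10^14 N.

4.382 × 10^14 N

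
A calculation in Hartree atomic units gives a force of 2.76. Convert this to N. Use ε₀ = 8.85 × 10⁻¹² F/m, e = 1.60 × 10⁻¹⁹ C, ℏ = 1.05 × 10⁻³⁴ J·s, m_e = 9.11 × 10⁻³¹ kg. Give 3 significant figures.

One atomic unit of force: F_au = E_h/a₀ = m_e²e⁶/((4πε₀)³ℏ⁴) = 8.33 × 10⁻⁸ N.
2.76 × 8.33 × 10⁻⁸ N = 2.30 × 10⁻⁷ N

2.30 × 10⁻⁷ N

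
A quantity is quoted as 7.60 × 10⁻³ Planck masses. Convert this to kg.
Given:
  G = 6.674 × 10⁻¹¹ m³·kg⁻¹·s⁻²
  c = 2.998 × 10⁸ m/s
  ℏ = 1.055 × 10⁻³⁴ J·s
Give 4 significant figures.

1.654 × 10⁻¹⁰ kg

One Planck mass: m_P = √(ℏc/G) = 2.177 × 10⁻⁸ kg.
7.60 × 10⁻³ × 2.177 × 10⁻⁸ kg = 1.654 × 10⁻¹⁰ kg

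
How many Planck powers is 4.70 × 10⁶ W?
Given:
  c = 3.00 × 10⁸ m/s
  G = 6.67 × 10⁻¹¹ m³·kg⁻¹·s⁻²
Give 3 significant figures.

1.29 × 10⁻⁴⁶

Planck power: P_P = c⁵/G = 3.64 × 10⁵² W.
4.70 × 10⁶ / 3.64 × 10⁵² = 1.29 × 10⁻⁴⁶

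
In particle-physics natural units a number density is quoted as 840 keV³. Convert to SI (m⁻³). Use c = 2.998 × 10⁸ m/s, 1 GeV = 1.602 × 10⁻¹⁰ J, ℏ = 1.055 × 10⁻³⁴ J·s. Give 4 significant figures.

Number density is [L]⁻³ = [E]³/(ℏc)³.
1 GeV³ → 1/(ℏc)³ × (1 GeV in J)³ = 1.299 × 10⁴⁷ m⁻³.
Convert the energy scale: 840 keV³ = 8.40 × 10⁻¹⁶ GeV³.
Result: 8.40 × 10⁻¹⁶ × 1.299 × 10⁴⁷ = 1.091 × 10³² m⁻³.

1.091 × 10³² m⁻³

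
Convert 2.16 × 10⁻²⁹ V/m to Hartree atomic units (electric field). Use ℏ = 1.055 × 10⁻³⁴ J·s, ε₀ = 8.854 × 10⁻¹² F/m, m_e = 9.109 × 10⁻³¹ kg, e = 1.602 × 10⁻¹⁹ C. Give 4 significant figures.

atomic unit of electric field: E_au = E_h/(e a₀) = m_e²e⁵/((4πε₀)³ℏ⁴) = 5.131 × 10¹¹ V/m.
2.16 × 10⁻²⁹ / 5.131 × 10¹¹ = 4.210 × 10⁻⁴¹

4.210 × 10⁻⁴¹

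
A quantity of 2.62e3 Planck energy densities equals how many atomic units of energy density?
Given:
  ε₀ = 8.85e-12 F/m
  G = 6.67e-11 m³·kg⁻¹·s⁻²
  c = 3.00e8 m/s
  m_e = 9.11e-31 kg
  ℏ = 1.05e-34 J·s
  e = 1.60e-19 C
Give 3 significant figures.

Planck energy density: u_P = c⁷/(ℏG²) = 4.68e113 J/m³
atomic unit of energy density: u_au = E_h/a₀³ = m_e⁴e¹⁰/((4πε₀)⁵ℏ⁸) = 3.01e13 J/m³
2.62e3 × 4.68e113 / 3.01e13 = 4.07e103

4.07e103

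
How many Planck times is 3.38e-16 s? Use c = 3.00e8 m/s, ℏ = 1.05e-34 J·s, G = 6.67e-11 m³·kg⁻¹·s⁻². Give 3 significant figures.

Planck time: t_P = √(ℏG/c⁵) = 5.37e-44 s.
3.38e-16 / 5.37e-44 = 6.30e27

6.30e27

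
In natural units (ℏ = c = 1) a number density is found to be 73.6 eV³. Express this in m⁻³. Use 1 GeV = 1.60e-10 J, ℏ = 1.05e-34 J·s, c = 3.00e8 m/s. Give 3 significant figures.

Number density is [L]⁻³ = [E]³/(ℏc)³.
1 GeV³ → 1/(ℏc)³ × (1 GeV in J)³ = 1.31e47 m⁻³.
Convert the energy scale: 73.6 eV³ = 7.36e-26 GeV³.
Result: 7.36e-26 × 1.31e47 = 9.65e21 m⁻³.

9.65e21 m⁻³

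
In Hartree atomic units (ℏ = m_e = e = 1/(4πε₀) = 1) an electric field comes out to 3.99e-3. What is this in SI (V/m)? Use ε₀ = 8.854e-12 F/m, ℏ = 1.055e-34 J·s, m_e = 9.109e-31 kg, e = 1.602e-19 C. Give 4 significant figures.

2.047e9 V/m

One atomic unit of electric field: E_au = E_h/(e a₀) = m_e²e⁵/((4πε₀)³ℏ⁴) = 5.131e11 V/m.
3.99e-3 × 5.131e11 V/m = 2.047e9 V/m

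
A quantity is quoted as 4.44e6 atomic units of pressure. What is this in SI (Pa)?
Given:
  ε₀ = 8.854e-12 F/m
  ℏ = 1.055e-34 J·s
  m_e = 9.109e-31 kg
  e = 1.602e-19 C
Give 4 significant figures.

One atomic unit of pressure: P_au = E_h/a₀³ = m_e⁴e¹⁰/((4πε₀)⁵ℏ⁸) = 2.929e13 Pa.
4.44e6 × 2.929e13 Pa = 1.301e20 Pa

1.301e20 Pa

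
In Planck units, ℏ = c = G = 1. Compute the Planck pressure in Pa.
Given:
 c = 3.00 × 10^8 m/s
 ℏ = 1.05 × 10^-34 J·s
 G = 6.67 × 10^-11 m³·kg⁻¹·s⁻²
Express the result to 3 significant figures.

The unique combination of the constants set to 1 with dimensions of pressure is p_P = c⁷/(ℏG²).
  = 2.19 × 10^59 / 4.67 × 10^-55
  = 4.68 × 10^113 Pa

4.68 × 10^113 Pa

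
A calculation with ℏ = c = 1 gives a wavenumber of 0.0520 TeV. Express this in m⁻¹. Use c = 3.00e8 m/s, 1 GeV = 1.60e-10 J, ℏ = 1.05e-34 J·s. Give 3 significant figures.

Inverse length is [E]/(ℏc).
1 GeV → 1/(ℏc) × (1 GeV in J) = 5.08e15 m⁻¹.
Convert the energy scale: 0.0520 TeV = 52 GeV.
Result: 52 × 5.08e15 = 2.64e17 m⁻¹.

2.64e17 m⁻¹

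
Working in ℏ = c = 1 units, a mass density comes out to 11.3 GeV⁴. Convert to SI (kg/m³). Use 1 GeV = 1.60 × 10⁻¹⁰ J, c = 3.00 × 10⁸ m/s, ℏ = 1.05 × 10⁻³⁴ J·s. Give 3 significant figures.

Mass density is [E]/(c²[L]³) = [E]⁴/(ℏ³c⁵).
1 GeV⁴ → 1/(ℏ³c⁵) × (1 GeV in J)⁴ = 2.33 × 10²⁰ kg/m³.
Result: 11.3 × 2.33 × 10²⁰ = 2.63 × 10²¹ kg/m³.

2.63 × 10²¹ kg/m³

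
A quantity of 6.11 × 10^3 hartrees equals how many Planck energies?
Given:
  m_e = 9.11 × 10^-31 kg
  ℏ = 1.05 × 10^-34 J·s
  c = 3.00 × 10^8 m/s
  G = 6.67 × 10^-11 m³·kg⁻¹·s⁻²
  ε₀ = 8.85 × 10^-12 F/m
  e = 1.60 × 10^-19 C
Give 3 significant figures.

1.37 × 10^-23

hartree: E_h = m_e e⁴/(4πε₀ℏ)² = 4.38 × 10^-18 J
Planck energy: E_P = √(ℏc⁵/G) = 1.96 × 10^9 J
6.11 × 10^3 × 4.38 × 10^-18 / 1.96 × 10^9 = 1.37 × 10^-23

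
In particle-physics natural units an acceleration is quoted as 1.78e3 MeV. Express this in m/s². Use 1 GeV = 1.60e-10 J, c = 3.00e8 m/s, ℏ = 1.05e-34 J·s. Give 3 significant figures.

Acceleration is [L]/[T]² = c·[E]/ℏ.
1 GeV → c/ℏ × (1 GeV in J) = 4.57e32 m/s².
Convert the energy scale: 1.78e3 MeV = 1.78 GeV.
Result: 1.78 × 4.57e32 = 8.14e32 m/s².

8.14e32 m/s²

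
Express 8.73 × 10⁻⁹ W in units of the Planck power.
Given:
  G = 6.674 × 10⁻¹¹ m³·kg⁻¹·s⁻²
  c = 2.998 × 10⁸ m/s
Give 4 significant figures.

Planck power: P_P = c⁵/G = 3.629 × 10⁵² W.
8.73 × 10⁻⁹ / 3.629 × 10⁵² = 2.406 × 10⁻⁶¹

2.406 × 10⁻⁶¹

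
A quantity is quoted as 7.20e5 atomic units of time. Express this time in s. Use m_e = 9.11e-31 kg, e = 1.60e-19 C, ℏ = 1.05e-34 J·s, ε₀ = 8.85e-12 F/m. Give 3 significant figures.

1.73e-11 s

One atomic unit of time: τ_au = (4πε₀)²ℏ³/(m_e e⁴) = 2.40e-17 s.
7.20e5 × 2.40e-17 s = 1.73e-11 s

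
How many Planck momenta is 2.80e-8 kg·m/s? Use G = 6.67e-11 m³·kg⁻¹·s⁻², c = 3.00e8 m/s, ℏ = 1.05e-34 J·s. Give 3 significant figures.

4.29e-9

Planck momentum: p_P = √(ℏc³/G) = 6.52 kg·m/s.
2.80e-8 / 6.52 = 4.29e-9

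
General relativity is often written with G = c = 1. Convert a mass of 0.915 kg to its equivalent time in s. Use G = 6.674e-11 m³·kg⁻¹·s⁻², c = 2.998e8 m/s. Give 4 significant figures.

2.266e-36 s

Mass → time via G/c³.
0.915 kg × (G/c³) = 2.266e-36 s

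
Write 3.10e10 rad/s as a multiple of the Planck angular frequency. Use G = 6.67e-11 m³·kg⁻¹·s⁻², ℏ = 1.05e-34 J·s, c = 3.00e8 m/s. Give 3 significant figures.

Planck angular frequency: ω_P = √(c⁵/(ℏG)) = 1.86e43 rad/s.
3.10e10 / 1.86e43 = 1.66e-33

1.66e-33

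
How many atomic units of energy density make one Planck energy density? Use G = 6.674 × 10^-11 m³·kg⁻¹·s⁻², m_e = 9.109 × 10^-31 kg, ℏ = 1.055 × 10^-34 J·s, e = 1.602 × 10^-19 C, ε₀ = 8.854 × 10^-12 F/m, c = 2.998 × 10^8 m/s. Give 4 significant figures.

1.581 × 10^100

Planck energy density: u_P = c⁷/(ℏG²) = 4.632 × 10^113 J/m³
atomic unit of energy density: u_au = E_h/a₀³ = m_e⁴e¹⁰/((4πε₀)⁵ℏ⁸) = 2.929 × 10^13 J/m³
ratio = 4.632 × 10^113 / 2.929 × 10^13 = 1.581 × 10^100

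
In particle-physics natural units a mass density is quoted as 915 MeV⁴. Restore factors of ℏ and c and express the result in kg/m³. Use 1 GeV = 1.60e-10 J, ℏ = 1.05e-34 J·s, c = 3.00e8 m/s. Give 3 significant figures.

2.13e11 kg/m³

Mass density is [E]/(c²[L]³) = [E]⁴/(ℏ³c⁵).
1 GeV⁴ → 1/(ℏ³c⁵) × (1 GeV in J)⁴ = 2.33e20 kg/m³.
Convert the energy scale: 915 MeV⁴ = 9.15e-10 GeV⁴.
Result: 9.15e-10 × 2.33e20 = 2.13e11 kg/m³.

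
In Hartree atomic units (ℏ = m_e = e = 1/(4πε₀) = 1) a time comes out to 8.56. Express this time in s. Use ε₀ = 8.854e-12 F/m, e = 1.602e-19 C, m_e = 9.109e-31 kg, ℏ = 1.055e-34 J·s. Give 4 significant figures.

2.074e-16 s

One atomic unit of time: τ_au = (4πε₀)²ℏ³/(m_e e⁴) = 2.423e-17 s.
8.56 × 2.423e-17 s = 2.074e-16 s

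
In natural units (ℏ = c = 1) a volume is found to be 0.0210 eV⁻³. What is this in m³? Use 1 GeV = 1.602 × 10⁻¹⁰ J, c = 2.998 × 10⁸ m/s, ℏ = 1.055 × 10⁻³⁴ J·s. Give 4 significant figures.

Volume is [L]³ = [E]⁻³·(ℏc)³.
1 GeV⁻³ → (ℏc)³ × (1 GeV in J)⁻³ = 7.696 × 10⁻⁴⁸ m³.
Convert the energy scale: 0.0210 eV⁻³ = 2.10 × 10²⁵ GeV⁻³.
Result: 2.10 × 10²⁵ × 7.696 × 10⁻⁴⁸ = 1.616 × 10⁻²² m³.

1.616 × 10⁻²² m³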